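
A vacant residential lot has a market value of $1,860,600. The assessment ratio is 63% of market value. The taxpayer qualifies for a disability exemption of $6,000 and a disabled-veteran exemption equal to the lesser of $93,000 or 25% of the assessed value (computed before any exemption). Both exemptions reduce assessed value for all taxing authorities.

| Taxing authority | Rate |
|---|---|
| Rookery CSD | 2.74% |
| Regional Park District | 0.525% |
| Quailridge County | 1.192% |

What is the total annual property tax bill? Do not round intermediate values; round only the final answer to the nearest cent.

$47,831.54

Assessed value = $1,860,600 × 0.63 = $1,172,178
Disabled-veteran exemption = min($93,000, 25% × $1,172,178) = min($93,000, $293,044.5) = $93,000 (dollar cap binds)
Taxable value = $1,172,178 − $6,000 − $93,000 = $1,073,178
Rookery CSD: $1,073,178 × 0.0274 = $29,405.0772
Regional Park District: $1,073,178 × 0.00525 = $5,634.1845
Quailridge County: $1,073,178 × 0.01192 = $12,792.28176
Total = $47,831.54346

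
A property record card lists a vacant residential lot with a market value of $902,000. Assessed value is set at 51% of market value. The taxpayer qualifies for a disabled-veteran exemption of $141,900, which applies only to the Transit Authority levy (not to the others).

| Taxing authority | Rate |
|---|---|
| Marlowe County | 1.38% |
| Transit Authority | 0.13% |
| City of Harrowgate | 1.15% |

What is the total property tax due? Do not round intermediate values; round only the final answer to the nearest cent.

$12,052.06

Assessed value = $902,000 × 0.51 = $460,020
Marlowe County: $460,020 × 0.0138 = $6,348.276
Transit Authority: ($460,020 − $141,900) × 0.0013 = $318,120 × 0.0013 = $413.556
City of Harrowgate: $460,020 × 0.0115 = $5,290.23
Total = $12,052.062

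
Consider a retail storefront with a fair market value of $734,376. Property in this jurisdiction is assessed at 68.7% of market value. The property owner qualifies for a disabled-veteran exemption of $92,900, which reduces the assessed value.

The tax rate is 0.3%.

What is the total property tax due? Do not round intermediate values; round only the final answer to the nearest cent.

Assessed value = $734,376 × 0.687 = $504,516.312
Taxable value = $504,516.312 − $92,900 = $411,616.312
Tax = $411,616.312 × 0.003 = $1,234.848936

$1,234.85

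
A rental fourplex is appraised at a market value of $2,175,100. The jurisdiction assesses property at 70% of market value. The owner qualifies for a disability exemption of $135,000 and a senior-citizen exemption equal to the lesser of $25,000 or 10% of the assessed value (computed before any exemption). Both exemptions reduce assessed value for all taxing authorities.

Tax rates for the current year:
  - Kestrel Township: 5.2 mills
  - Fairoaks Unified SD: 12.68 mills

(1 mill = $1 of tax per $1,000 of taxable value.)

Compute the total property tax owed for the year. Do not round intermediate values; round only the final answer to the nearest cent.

Assessed value = $2,175,100 × 0.7 = $1,522,570
Senior-citizen exemption = min($25,000, 10% × $1,522,570) = min($25,000, $152,257) = $25,000 (dollar cap binds)
Taxable value = $1,522,570 − $135,000 − $25,000 = $1,362,570
Kestrel Township: $1,362,570 × 0.0052 = $7,085.364
Fairoaks Unified SD: $1,362,570 × 0.01268 = $17,277.3876
Total = $24,362.7516

$24,362.75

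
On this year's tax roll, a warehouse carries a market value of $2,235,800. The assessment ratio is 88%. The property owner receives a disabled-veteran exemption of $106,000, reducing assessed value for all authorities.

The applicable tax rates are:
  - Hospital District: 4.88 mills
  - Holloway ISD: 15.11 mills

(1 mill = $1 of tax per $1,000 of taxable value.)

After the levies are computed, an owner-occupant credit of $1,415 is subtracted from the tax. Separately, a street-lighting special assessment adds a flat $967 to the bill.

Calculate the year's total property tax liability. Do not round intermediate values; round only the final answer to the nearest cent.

$36,763.46

Assessed value = $2,235,800 × 0.88 = $1,967,504
Taxable value = $1,967,504 − $106,000 = $1,861,504
Hospital District: $1,861,504 × 0.00488 = $9,084.13952
Holloway ISD: $1,861,504 × 0.01511 = $28,127.32544
Levies subtotal = $37,211.46496
After credit = $37,211.46496 − $1,415 = $35,796.46496
Total = $35,796.46496 + $967 = $36,763.46496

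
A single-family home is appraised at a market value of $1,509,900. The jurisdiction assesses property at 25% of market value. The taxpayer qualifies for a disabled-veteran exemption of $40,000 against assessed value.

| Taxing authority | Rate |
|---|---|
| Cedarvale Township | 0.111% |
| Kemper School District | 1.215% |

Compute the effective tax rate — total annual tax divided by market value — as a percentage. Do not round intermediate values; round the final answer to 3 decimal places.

Assessed value = $1,509,900 × 0.25 = $377,475
Taxable value = $377,475 − $40,000 = $337,475
Cedarvale Township: $337,475 × 0.00111 = $374.59725
Kemper School District: $337,475 × 0.01215 = $4,100.32125
Total tax = $4,474.9185
Effective rate = $4,474.9185 ÷ $1,509,900 = 0.296% of market value

0.296%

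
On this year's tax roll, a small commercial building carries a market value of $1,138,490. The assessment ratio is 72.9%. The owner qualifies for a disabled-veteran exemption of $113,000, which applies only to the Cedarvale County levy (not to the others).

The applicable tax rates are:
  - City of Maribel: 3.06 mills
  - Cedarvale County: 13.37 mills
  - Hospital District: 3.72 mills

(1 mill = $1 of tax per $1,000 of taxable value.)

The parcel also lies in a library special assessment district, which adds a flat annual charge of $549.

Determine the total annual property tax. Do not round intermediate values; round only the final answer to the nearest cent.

$15,761.87

Assessed value = $1,138,490 × 0.729 = $829,959.21
City of Maribel: $829,959.21 × 0.00306 = $2,539.6751826
Cedarvale County: ($829,959.21 − $113,000) × 0.01337 = $716,959.21 × 0.01337 = $9,585.7446377
Hospital District: $829,959.21 × 0.00372 = $3,087.4482612
Levies subtotal = $15,212.8680815
Total = $15,212.8680815 + $549 = $15,761.8680815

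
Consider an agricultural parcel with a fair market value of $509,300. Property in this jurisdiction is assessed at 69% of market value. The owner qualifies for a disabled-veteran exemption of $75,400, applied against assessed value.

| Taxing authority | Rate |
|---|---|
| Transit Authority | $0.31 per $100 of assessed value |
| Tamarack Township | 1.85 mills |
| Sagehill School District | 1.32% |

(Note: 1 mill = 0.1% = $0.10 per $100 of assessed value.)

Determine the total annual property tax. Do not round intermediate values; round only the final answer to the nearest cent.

$5,009.71

Assessed value = $509,300 × 0.69 = $351,417
Taxable value = $351,417 − $75,400 = $276,017
Transit Authority: $276,017 × 0.0031 = $855.6527
Tamarack Township: $276,017 × 0.00185 = $510.63145
Sagehill School District: $276,017 × 0.0132 = $3,643.4244
Total = $5,009.70855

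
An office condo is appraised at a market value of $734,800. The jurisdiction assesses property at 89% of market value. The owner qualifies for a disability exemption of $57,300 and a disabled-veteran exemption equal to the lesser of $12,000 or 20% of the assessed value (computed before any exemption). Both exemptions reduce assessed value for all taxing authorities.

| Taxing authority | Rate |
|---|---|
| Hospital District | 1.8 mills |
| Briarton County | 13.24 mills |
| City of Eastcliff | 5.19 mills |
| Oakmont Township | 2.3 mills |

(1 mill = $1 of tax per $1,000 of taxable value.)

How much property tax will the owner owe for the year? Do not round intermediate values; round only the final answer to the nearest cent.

Assessed value = $734,800 × 0.89 = $653,972
Disabled-veteran exemption = min($12,000, 20% × $653,972) = min($12,000, $130,794.4) = $12,000 (dollar cap binds)
Taxable value = $653,972 − $57,300 − $12,000 = $584,672
Hospital District: $584,672 × 0.0018 = $1,052.4096
Briarton County: $584,672 × 0.01324 = $7,741.05728
City of Eastcliff: $584,672 × 0.00519 = $3,034.44768
Oakmont Township: $584,672 × 0.0023 = $1,344.7456
Total = $13,172.66016

$13,172.66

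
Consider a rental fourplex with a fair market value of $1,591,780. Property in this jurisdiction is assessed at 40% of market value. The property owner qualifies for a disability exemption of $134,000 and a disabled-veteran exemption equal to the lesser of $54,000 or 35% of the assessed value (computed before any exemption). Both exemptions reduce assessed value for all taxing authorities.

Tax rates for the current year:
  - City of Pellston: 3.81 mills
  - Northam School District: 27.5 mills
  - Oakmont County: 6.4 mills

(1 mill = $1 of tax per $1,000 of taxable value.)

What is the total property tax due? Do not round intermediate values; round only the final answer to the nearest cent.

$16,920.93

Assessed value = $1,591,780 × 0.4 = $636,712
Disabled-veteran exemption = min($54,000, 35% × $636,712) = min($54,000, $222,849.2) = $54,000 (dollar cap binds)
Taxable value = $636,712 − $134,000 − $54,000 = $448,712
City of Pellston: $448,712 × 0.00381 = $1,709.59272
Northam School District: $448,712 × 0.0275 = $12,339.58
Oakmont County: $448,712 × 0.0064 = $2,871.7568
Total = $16,920.92952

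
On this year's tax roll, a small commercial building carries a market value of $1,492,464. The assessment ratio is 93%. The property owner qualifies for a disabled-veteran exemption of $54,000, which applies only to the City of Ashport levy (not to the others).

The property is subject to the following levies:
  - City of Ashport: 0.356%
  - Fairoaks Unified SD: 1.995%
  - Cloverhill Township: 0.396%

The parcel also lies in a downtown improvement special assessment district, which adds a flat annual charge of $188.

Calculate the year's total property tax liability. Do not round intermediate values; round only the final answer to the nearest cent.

Assessed value = $1,492,464 × 0.93 = $1,387,991.52
City of Ashport: ($1,387,991.52 − $54,000) × 0.00356 = $1,333,991.52 × 0.00356 = $4,749.0098112
Fairoaks Unified SD: $1,387,991.52 × 0.01995 = $27,690.430824
Cloverhill Township: $1,387,991.52 × 0.00396 = $5,496.4464192
Levies subtotal = $37,935.8870544
Total = $37,935.8870544 + $188 = $38,123.8870544

$38,123.89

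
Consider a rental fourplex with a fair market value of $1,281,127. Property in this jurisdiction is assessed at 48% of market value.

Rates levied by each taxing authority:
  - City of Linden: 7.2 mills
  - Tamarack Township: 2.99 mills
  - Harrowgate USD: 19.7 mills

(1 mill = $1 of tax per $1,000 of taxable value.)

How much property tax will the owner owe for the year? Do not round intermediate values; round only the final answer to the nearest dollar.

Assessed value = $1,281,127 × 0.48 = $614,940.96
City of Linden: $614,940.96 × 0.0072 = $4,427.574912
Tamarack Township: $614,940.96 × 0.00299 = $1,838.6734704
Harrowgate USD: $614,940.96 × 0.0197 = $12,114.336912
Total = $4,427.574912 + $1,838.6734704 + $12,114.336912 = $18,380.5852944

$18,381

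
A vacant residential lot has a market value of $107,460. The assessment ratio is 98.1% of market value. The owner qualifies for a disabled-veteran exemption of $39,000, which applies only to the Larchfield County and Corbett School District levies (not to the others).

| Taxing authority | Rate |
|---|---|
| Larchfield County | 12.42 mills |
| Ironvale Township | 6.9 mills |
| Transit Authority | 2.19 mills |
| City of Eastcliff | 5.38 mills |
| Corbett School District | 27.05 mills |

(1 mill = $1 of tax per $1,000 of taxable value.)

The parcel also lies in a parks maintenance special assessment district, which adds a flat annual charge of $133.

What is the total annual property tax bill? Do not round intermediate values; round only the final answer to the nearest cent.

Assessed value = $107,460 × 0.981 = $105,418.26
Larchfield County: ($105,418.26 − $39,000) × 0.01242 = $66,418.26 × 0.01242 = $824.9147892
Ironvale Township: $105,418.26 × 0.0069 = $727.385994
Transit Authority: $105,418.26 × 0.00219 = $230.8659894
City of Eastcliff: $105,418.26 × 0.00538 = $567.1502388
Corbett School District: ($105,418.26 − $39,000) × 0.02705 = $66,418.26 × 0.02705 = $1,796.613933
Levies subtotal = $4,146.9309444
Total = $4,146.9309444 + $133 = $4,279.9309444

$4,279.93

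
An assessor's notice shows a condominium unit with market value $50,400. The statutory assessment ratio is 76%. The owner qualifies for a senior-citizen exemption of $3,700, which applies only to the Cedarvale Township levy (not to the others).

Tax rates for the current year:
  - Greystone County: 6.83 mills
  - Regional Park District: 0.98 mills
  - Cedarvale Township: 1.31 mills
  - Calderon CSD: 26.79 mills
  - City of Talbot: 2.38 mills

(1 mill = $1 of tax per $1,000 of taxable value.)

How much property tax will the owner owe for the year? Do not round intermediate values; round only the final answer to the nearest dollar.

Assessed value = $50,400 × 0.76 = $38,304
Greystone County: $38,304 × 0.00683 = $261.61632
Regional Park District: $38,304 × 0.00098 = $37.53792
Cedarvale Township: ($38,304 − $3,700) × 0.00131 = $34,604 × 0.00131 = $45.33124
Calderon CSD: $38,304 × 0.02679 = $1,026.16416
City of Talbot: $38,304 × 0.00238 = $91.16352
Total = $1,461.81316

$1,462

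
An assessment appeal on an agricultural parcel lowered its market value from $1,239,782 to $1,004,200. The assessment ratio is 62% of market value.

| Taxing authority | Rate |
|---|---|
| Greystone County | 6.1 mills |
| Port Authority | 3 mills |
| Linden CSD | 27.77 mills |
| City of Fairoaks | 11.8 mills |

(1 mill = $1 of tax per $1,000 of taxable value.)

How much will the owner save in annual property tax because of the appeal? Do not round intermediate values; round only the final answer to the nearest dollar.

Old assessed value = $1,239,782 × 0.62 = $768,664.84
New assessed value = $1,004,200 × 0.62 = $622,604
Combined rate = 0.0061 + 0.003 + 0.02777 + 0.0118 = 0.04867
Old tax = $768,664.84 × 0.04867 = $37,410.9177628
New tax = $622,604 × 0.04867 = $30,302.13668
Reduction = $37,410.9177628 − $30,302.13668 = $7,108.7810828

$7,109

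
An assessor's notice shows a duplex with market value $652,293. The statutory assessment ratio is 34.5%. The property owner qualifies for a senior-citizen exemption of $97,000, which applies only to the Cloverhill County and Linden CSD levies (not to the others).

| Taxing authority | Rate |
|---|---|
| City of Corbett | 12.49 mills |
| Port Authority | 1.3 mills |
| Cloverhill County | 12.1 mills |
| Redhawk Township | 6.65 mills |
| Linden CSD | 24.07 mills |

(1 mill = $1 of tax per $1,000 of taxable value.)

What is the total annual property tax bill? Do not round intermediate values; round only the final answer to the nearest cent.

$9,231.09

Assessed value = $652,293 × 0.345 = $225,041.085
City of Corbett: $225,041.085 × 0.01249 = $2,810.76315165
Port Authority: $225,041.085 × 0.0013 = $292.5534105
Cloverhill County: ($225,041.085 − $97,000) × 0.0121 = $128,041.085 × 0.0121 = $1,549.2971285
Redhawk Township: $225,041.085 × 0.00665 = $1,496.52321525
Linden CSD: ($225,041.085 − $97,000) × 0.02407 = $128,041.085 × 0.02407 = $3,081.94891595
Total = $9,231.08582185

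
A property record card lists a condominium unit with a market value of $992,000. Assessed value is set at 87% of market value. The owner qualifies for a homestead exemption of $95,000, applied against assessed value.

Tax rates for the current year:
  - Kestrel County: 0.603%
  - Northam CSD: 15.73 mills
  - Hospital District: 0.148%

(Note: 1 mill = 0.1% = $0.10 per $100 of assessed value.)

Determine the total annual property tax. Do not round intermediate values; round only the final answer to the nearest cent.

$17,849.25

Assessed value = $992,000 × 0.87 = $863,040
Taxable value = $863,040 − $95,000 = $768,040
Kestrel County: $768,040 × 0.00603 = $4,631.2812
Northam CSD: $768,040 × 0.01573 = $12,081.2692
Hospital District: $768,040 × 0.00148 = $1,136.6992
Total = $17,849.2496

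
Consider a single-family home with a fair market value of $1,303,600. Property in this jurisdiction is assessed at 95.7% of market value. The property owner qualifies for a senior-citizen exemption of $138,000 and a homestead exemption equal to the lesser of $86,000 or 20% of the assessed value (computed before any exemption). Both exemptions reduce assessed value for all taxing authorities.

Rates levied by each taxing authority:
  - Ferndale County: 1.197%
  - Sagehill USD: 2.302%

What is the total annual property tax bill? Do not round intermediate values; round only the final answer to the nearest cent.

$35,813.85

Assessed value = $1,303,600 × 0.957 = $1,247,545.2
Homestead exemption = min($86,000, 20% × $1,247,545.2) = min($86,000, $249,509.04) = $86,000 (dollar cap binds)
Taxable value = $1,247,545.2 − $138,000 − $86,000 = $1,023,545.2
Ferndale County: $1,023,545.2 × 0.01197 = $12,251.836044
Sagehill USD: $1,023,545.2 × 0.02302 = $23,562.010504
Total = $35,813.846548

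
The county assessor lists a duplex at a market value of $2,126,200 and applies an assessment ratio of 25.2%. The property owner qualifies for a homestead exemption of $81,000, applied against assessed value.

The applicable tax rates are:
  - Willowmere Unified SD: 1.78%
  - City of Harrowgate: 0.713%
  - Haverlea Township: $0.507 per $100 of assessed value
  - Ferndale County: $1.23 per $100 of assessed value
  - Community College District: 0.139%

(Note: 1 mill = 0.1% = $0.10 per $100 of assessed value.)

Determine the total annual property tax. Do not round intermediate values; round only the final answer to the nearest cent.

$19,870.32

Assessed value = $2,126,200 × 0.252 = $535,802.4
Taxable value = $535,802.4 − $81,000 = $454,802.4
Willowmere Unified SD: $454,802.4 × 0.0178 = $8,095.48272
City of Harrowgate: $454,802.4 × 0.00713 = $3,242.741112
Haverlea Township: $454,802.4 × 0.00507 = $2,305.848168
Ferndale County: $454,802.4 × 0.0123 = $5,594.06952
Community College District: $454,802.4 × 0.00139 = $632.175336
Total = $19,870.316856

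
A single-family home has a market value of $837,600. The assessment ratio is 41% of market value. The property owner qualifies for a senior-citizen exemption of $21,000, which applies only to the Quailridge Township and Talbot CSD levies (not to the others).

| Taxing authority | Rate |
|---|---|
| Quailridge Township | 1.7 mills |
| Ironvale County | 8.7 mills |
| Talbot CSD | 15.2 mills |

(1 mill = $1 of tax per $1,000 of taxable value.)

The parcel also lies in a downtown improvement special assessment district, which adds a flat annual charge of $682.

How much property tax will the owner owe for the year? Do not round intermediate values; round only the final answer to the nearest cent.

Assessed value = $837,600 × 0.41 = $343,416
Quailridge Township: ($343,416 − $21,000) × 0.0017 = $322,416 × 0.0017 = $548.1072
Ironvale County: $343,416 × 0.0087 = $2,987.7192
Talbot CSD: ($343,416 − $21,000) × 0.0152 = $322,416 × 0.0152 = $4,900.7232
Levies subtotal = $8,436.5496
Total = $8,436.5496 + $682 = $9,118.5496

$9,118.55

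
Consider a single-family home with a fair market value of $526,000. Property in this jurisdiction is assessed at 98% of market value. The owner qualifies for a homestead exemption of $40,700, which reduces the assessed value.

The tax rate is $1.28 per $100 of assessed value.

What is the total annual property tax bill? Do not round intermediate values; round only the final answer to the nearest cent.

$6,077.18

Assessed value = $526,000 × 0.98 = $515,480
Taxable value = $515,480 − $40,700 = $474,780
Tax = $474,780 × 0.0128 = $6,077.184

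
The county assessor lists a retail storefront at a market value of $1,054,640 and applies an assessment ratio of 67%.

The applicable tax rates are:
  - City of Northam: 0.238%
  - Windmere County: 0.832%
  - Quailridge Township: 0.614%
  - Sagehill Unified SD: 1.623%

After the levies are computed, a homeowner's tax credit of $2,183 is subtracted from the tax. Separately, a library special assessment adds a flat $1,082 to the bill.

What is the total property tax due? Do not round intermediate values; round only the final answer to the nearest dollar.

Assessed value = $1,054,640 × 0.67 = $706,608.8
City of Northam: $706,608.8 × 0.00238 = $1,681.728944
Windmere County: $706,608.8 × 0.00832 = $5,878.985216
Quailridge Township: $706,608.8 × 0.00614 = $4,338.578032
Sagehill Unified SD: $706,608.8 × 0.01623 = $11,468.260824
Levies subtotal = $23,367.553016
After credit = $23,367.553016 − $2,183 = $21,184.553016
Total = $21,184.553016 + $1,082 = $22,266.553016

$22,267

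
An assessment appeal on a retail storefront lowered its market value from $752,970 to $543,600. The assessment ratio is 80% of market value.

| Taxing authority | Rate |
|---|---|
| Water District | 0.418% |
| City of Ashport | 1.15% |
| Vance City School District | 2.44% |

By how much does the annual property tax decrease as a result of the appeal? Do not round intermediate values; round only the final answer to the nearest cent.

Old assessed value = $752,970 × 0.8 = $602,376
New assessed value = $543,600 × 0.8 = $434,880
Combined rate = 0.00418 + 0.0115 + 0.0244 = 0.04008
Old tax = $602,376 × 0.04008 = $24,143.23008
New tax = $434,880 × 0.04008 = $17,429.9904
Reduction = $24,143.23008 − $17,429.9904 = $6,713.23968

$6,713.24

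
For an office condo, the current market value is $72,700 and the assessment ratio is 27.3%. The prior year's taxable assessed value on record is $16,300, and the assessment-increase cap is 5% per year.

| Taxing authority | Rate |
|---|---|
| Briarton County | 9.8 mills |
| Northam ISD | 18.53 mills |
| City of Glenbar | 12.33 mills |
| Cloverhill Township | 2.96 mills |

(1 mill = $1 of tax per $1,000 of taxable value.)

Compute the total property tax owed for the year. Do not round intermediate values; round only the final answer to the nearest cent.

$746.56

Uncapped assessed value = $72,700 × 0.273 = $19,847.1
Cap limit = $16,300 × 1.05 = $17,115
Taxable assessed value = min($19,847.1, $17,115) = $17,115 (cap binds)
Briarton County: $17,115 × 0.0098 = $167.727
Northam ISD: $17,115 × 0.01853 = $317.14095
City of Glenbar: $17,115 × 0.01233 = $211.02795
Cloverhill Township: $17,115 × 0.00296 = $50.6604
Total = $746.5563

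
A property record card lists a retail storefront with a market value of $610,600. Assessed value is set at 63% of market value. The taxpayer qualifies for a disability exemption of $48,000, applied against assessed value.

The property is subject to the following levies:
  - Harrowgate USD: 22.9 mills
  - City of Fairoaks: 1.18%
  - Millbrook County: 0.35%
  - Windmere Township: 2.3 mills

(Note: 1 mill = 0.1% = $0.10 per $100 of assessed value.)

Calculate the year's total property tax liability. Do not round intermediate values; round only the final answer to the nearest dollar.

Assessed value = $610,600 × 0.63 = $384,678
Taxable value = $384,678 − $48,000 = $336,678
Harrowgate USD: $336,678 × 0.0229 = $7,709.9262
City of Fairoaks: $336,678 × 0.0118 = $3,972.8004
Millbrook County: $336,678 × 0.0035 = $1,178.373
Windmere Township: $336,678 × 0.0023 = $774.3594
Total = $13,635.459

$13,635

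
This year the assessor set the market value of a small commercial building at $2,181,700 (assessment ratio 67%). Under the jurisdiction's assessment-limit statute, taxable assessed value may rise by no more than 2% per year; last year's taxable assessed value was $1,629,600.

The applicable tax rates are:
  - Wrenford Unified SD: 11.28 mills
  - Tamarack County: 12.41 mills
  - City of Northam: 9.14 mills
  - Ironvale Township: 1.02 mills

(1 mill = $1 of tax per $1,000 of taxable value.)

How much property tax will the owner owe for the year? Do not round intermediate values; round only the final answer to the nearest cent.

$49,479.87

Uncapped assessed value = $2,181,700 × 0.67 = $1,461,739
Cap limit = $1,629,600 × 1.02 = $1,662,192
Taxable assessed value = min($1,461,739, $1,662,192) = $1,461,739 (cap does not bind)
Wrenford Unified SD: $1,461,739 × 0.01128 = $16,488.41592
Tamarack County: $1,461,739 × 0.01241 = $18,140.18099
City of Northam: $1,461,739 × 0.00914 = $13,360.29446
Ironvale Township: $1,461,739 × 0.00102 = $1,490.97378
Total = $49,479.86515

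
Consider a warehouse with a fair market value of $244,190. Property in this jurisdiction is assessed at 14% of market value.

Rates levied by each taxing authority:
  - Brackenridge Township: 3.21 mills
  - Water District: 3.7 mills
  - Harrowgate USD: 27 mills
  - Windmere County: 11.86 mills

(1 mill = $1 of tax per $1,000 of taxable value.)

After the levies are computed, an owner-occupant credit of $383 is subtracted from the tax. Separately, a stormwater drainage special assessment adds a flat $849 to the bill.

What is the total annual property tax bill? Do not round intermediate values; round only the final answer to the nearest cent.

$2,030.72

Assessed value = $244,190 × 0.14 = $34,186.6
Brackenridge Township: $34,186.6 × 0.00321 = $109.738986
Water District: $34,186.6 × 0.0037 = $126.49042
Harrowgate USD: $34,186.6 × 0.027 = $923.0382
Windmere County: $34,186.6 × 0.01186 = $405.453076
Levies subtotal = $1,564.720682
After credit = $1,564.720682 − $383 = $1,181.720682
Total = $1,181.720682 + $849 = $2,030.720682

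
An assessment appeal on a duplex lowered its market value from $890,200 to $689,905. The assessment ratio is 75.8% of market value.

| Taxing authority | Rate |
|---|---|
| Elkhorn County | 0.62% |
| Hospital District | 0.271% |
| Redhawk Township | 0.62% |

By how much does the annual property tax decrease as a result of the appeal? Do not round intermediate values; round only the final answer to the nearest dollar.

Old assessed value = $890,200 × 0.758 = $674,771.6
New assessed value = $689,905 × 0.758 = $522,947.99
Combined rate = 0.0062 + 0.00271 + 0.0062 = 0.01511
Old tax = $674,771.6 × 0.01511 = $10,195.798876
New tax = $522,947.99 × 0.01511 = $7,901.7441289
Reduction = $10,195.798876 − $7,901.7441289 = $2,294.0547471

$2,294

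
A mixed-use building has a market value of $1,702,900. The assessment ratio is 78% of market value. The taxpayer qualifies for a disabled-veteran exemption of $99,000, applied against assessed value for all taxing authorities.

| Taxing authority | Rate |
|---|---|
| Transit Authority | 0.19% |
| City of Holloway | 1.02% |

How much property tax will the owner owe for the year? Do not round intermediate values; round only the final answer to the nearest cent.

$14,874.07

Assessed value = $1,702,900 × 0.78 = $1,328,262
Taxable value = $1,328,262 − $99,000 = $1,229,262
Transit Authority: $1,229,262 × 0.0019 = $2,335.5978
City of Holloway: $1,229,262 × 0.0102 = $12,538.4724
Total = $2,335.5978 + $12,538.4724 = $14,874.0702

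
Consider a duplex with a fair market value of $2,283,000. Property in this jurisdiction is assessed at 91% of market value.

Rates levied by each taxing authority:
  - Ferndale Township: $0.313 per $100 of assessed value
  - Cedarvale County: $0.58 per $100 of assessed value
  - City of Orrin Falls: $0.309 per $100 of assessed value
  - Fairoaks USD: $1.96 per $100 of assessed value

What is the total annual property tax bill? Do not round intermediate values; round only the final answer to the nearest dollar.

Assessed value = $2,283,000 × 0.91 = $2,077,530
Ferndale Township: $2,077,530 × 0.00313 = $6,502.6689
Cedarvale County: $2,077,530 × 0.0058 = $12,049.674
City of Orrin Falls: $2,077,530 × 0.00309 = $6,419.5677
Fairoaks USD: $2,077,530 × 0.0196 = $40,719.588
Total = $6,502.6689 + $12,049.674 + $6,419.5677 + $40,719.588 = $65,691.4986

$65,691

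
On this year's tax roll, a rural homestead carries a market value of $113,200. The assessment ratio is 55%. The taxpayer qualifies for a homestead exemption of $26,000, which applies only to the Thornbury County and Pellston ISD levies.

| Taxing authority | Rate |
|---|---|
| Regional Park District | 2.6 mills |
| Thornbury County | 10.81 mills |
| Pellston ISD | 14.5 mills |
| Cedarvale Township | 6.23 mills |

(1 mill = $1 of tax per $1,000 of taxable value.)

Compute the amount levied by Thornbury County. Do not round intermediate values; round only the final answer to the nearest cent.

$391.97

Assessed value = $113,200 × 0.55 = $62,260
Thornbury County taxable value = $62,260 − $26,000 = $36,260
Thornbury County levy = $36,260 × 0.01081 = $391.9706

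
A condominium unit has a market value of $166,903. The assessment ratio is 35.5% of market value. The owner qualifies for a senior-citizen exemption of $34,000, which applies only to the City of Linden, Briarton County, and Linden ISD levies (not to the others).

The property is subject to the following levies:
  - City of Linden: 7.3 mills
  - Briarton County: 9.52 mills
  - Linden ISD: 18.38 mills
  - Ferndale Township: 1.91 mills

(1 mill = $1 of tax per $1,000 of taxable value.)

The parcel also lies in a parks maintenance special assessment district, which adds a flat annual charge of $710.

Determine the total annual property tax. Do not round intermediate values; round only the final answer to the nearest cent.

Assessed value = $166,903 × 0.355 = $59,250.565
City of Linden: ($59,250.565 − $34,000) × 0.0073 = $25,250.565 × 0.0073 = $184.3291245
Briarton County: ($59,250.565 − $34,000) × 0.00952 = $25,250.565 × 0.00952 = $240.3853788
Linden ISD: ($59,250.565 − $34,000) × 0.01838 = $25,250.565 × 0.01838 = $464.1053847
Ferndale Township: $59,250.565 × 0.00191 = $113.16857915
Levies subtotal = $1,001.98846715
Total = $1,001.98846715 + $710 = $1,711.98846715

$1,711.99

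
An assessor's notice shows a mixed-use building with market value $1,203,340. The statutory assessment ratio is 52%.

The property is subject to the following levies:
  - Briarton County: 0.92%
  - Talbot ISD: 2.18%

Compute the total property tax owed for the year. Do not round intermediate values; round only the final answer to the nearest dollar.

Assessed value = $1,203,340 × 0.52 = $625,736.8
Briarton County: $625,736.8 × 0.0092 = $5,756.77856
Talbot ISD: $625,736.8 × 0.0218 = $13,641.06224
Total = $5,756.77856 + $13,641.06224 = $19,397.8408

$19,398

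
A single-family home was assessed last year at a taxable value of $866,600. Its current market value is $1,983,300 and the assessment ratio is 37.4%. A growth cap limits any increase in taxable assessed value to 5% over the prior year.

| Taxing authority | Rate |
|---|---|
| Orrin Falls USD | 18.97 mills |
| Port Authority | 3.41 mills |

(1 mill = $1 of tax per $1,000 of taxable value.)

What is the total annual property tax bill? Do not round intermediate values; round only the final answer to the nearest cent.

Uncapped assessed value = $1,983,300 × 0.374 = $741,754.2
Cap limit = $866,600 × 1.05 = $909,930
Taxable assessed value = min($741,754.2, $909,930) = $741,754.2 (cap does not bind)
Orrin Falls USD: $741,754.2 × 0.01897 = $14,071.077174
Port Authority: $741,754.2 × 0.00341 = $2,529.381822
Total = $16,600.458996

$16,600.46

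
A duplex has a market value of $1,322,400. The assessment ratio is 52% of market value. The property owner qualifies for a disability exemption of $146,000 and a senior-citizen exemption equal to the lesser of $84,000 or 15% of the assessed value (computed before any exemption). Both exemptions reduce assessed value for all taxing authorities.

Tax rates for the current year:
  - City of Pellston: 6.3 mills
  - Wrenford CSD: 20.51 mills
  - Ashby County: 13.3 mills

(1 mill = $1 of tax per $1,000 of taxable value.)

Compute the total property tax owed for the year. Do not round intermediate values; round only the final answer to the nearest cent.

Assessed value = $1,322,400 × 0.52 = $687,648
Senior-citizen exemption = min($84,000, 15% × $687,648) = min($84,000, $103,147.2) = $84,000 (dollar cap binds)
Taxable value = $687,648 − $146,000 − $84,000 = $457,648
City of Pellston: $457,648 × 0.0063 = $2,883.1824
Wrenford CSD: $457,648 × 0.02051 = $9,386.36048
Ashby County: $457,648 × 0.0133 = $6,086.7184
Total = $18,356.26128

$18,356.26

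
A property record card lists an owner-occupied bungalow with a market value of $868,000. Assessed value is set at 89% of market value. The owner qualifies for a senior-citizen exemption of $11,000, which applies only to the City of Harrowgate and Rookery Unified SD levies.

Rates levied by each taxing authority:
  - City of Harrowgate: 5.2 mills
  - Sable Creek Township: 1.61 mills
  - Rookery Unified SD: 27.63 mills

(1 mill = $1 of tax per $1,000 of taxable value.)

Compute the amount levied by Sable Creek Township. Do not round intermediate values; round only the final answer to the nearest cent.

$1,243.76

Assessed value = $868,000 × 0.89 = $772,520
Sable Creek Township taxable value = $772,520 (exemption does not apply)
Sable Creek Township levy = $772,520 × 0.00161 = $1,243.7572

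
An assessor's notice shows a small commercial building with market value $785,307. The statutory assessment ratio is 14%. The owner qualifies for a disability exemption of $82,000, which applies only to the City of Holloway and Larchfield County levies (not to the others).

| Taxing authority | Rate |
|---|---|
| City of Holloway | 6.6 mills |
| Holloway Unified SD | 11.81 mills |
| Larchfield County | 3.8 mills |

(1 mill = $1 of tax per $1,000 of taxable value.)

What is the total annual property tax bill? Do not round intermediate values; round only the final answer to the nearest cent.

$1,589.03

Assessed value = $785,307 × 0.14 = $109,942.98
City of Holloway: ($109,942.98 − $82,000) × 0.0066 = $27,942.98 × 0.0066 = $184.423668
Holloway Unified SD: $109,942.98 × 0.01181 = $1,298.4265938
Larchfield County: ($109,942.98 − $82,000) × 0.0038 = $27,942.98 × 0.0038 = $106.183324
Total = $1,589.0335858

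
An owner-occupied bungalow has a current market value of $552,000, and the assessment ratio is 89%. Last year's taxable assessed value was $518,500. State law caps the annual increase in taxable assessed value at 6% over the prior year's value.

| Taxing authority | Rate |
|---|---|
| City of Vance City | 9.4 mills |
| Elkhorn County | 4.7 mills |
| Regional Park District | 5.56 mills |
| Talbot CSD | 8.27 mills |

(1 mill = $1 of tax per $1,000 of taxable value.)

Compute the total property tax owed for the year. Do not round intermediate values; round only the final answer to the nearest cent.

$13,721.45

Uncapped assessed value = $552,000 × 0.89 = $491,280
Cap limit = $518,500 × 1.06 = $549,610
Taxable assessed value = min($491,280, $549,610) = $491,280 (cap does not bind)
City of Vance City: $491,280 × 0.0094 = $4,618.032
Elkhorn County: $491,280 × 0.0047 = $2,309.016
Regional Park District: $491,280 × 0.00556 = $2,731.5168
Talbot CSD: $491,280 × 0.00827 = $4,062.8856
Total = $13,721.4504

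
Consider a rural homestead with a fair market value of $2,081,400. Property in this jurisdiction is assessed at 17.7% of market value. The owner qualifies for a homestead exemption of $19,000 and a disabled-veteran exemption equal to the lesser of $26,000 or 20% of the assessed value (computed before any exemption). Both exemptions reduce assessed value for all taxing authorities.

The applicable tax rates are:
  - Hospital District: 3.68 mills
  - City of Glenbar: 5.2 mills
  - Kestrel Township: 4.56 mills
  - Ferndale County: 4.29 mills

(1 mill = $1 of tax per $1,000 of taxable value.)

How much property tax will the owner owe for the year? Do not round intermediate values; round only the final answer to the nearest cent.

Assessed value = $2,081,400 × 0.177 = $368,407.8
Disabled-veteran exemption = min($26,000, 20% × $368,407.8) = min($26,000, $73,681.56) = $26,000 (dollar cap binds)
Taxable value = $368,407.8 − $19,000 − $26,000 = $323,407.8
Hospital District: $323,407.8 × 0.00368 = $1,190.140704
City of Glenbar: $323,407.8 × 0.0052 = $1,681.72056
Kestrel Township: $323,407.8 × 0.00456 = $1,474.739568
Ferndale County: $323,407.8 × 0.00429 = $1,387.419462
Total = $5,734.020294

$5,734.02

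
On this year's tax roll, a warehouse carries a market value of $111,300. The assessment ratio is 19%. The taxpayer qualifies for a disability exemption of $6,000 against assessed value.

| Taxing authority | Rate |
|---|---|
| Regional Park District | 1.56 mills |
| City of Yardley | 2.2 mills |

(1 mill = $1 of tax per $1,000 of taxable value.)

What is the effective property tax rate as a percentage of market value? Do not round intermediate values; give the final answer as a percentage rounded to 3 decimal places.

Assessed value = $111,300 × 0.19 = $21,147
Taxable value = $21,147 − $6,000 = $15,147
Regional Park District: $15,147 × 0.00156 = $23.62932
City of Yardley: $15,147 × 0.0022 = $33.3234
Total tax = $56.95272
Effective rate = $56.95272 ÷ $111,300 = 0.051% of market value

0.051%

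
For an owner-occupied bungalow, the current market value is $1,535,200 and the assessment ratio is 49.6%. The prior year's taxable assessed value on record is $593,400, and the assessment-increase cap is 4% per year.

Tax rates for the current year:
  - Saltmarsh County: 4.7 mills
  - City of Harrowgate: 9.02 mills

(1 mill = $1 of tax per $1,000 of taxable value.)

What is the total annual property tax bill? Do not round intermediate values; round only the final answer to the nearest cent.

$8,467.11

Uncapped assessed value = $1,535,200 × 0.496 = $761,459.2
Cap limit = $593,400 × 1.04 = $617,136
Taxable assessed value = min($761,459.2, $617,136) = $617,136 (cap binds)
Saltmarsh County: $617,136 × 0.0047 = $2,900.5392
City of Harrowgate: $617,136 × 0.00902 = $5,566.56672
Total = $8,467.10592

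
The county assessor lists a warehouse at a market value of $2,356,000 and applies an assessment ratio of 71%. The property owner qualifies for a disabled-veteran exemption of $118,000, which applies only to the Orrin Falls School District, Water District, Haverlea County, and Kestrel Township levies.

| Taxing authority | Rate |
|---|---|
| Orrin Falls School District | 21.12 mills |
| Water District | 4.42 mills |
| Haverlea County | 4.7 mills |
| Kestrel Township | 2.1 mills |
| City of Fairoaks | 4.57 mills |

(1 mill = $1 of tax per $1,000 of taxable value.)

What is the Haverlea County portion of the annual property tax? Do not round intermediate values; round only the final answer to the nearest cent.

$7,307.37

Assessed value = $2,356,000 × 0.71 = $1,672,760
Haverlea County taxable value = $1,672,760 − $118,000 = $1,554,760
Haverlea County levy = $1,554,760 × 0.0047 = $7,307.372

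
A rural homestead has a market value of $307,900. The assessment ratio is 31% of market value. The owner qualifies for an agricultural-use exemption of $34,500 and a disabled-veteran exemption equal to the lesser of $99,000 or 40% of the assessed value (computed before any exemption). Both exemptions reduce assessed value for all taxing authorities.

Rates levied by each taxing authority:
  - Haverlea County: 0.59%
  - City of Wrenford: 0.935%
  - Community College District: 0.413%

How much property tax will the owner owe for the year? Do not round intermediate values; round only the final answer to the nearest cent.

$441.27

Assessed value = $307,900 × 0.31 = $95,449
Disabled-veteran exemption = min($99,000, 40% × $95,449) = min($99,000, $38,179.6) = $38,179.6 (percentage binds)
Taxable value = $95,449 − $34,500 − $38,179.6 = $22,769.4
Haverlea County: $22,769.4 × 0.0059 = $134.33946
City of Wrenford: $22,769.4 × 0.00935 = $212.89389
Community College District: $22,769.4 × 0.00413 = $94.037622
Total = $441.270972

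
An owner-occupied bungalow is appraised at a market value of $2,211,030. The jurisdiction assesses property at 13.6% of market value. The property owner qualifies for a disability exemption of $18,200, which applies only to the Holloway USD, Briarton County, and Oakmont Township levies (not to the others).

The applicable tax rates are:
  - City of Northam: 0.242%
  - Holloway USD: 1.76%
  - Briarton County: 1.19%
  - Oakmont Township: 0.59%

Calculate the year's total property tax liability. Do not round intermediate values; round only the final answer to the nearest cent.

Assessed value = $2,211,030 × 0.136 = $300,700.08
City of Northam: $300,700.08 × 0.00242 = $727.6941936
Holloway USD: ($300,700.08 − $18,200) × 0.0176 = $282,500.08 × 0.0176 = $4,972.001408
Briarton County: ($300,700.08 − $18,200) × 0.0119 = $282,500.08 × 0.0119 = $3,361.750952
Oakmont Township: ($300,700.08 − $18,200) × 0.0059 = $282,500.08 × 0.0059 = $1,666.750472
Total = $10,728.1970256

$10,728.20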